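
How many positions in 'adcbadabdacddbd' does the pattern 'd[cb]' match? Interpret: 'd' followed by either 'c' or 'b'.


Pattern: d[cb] means 'd' followed by either 'c' or 'b'.
Scanning 'adcbadabdacddbd' position-by-position:
  Pos 0: window 'ad' -> no
  Pos 1: window 'dc' -> MATCH
  Pos 2: window 'cb' -> no
  Pos 3: window 'ba' -> no
  Pos 4: window 'ad' -> no
  Pos 5: window 'da' -> no
  Pos 6: window 'ab' -> no
  Pos 7: window 'bd' -> no
  Pos 8: window 'da' -> no
  Pos 9: window 'ac' -> no
  Pos 10: window 'cd' -> no
  Pos 11: window 'dd' -> no
  Pos 12: window 'db' -> MATCH
  Pos 13: window 'bd' -> no
  Pos 14: window 'd' -> no
Total matches: 2

2


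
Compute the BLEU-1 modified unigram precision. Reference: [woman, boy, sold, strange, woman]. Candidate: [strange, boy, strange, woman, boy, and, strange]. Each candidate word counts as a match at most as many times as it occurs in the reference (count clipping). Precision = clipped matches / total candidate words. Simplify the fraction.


Reference word counts: {'boy': 1, 'sold': 1, 'strange': 1, 'woman': 2}
Checking each candidate word (with clipping):
  'strange' -> in reference (ref count 1, used 1/1) -> match (matches: 1)
  'boy' -> in reference (ref count 1, used 1/1) -> match (matches: 2)
  'strange' -> ref count 1 already used up (1/1) -> clipped, no match (matches: 2)
  'woman' -> in reference (ref count 2, used 1/2) -> match (matches: 3)
  'boy' -> ref count 1 already used up (1/1) -> clipped, no match (matches: 3)
  'and' -> not in reference -> no match (matches: 3)
  'strange' -> ref count 1 already used up (1/1) -> clipped, no match (matches: 3)
Clipped matches: 3, Candidate length: 7
Precision = 3/7

3/7


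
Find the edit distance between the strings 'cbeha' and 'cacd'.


Building DP table for s1='cbeha' (len 5) and s2='cacd' (len 4):
       c  a  c  d
    0  1  2  3  4
  c 1  0  1  2  3
  b 2  1  1  2  3
  e 3  2  2  2  3
  h 4  3  3  3  3
  a 5  4  3  4  4
Edit distance = dp[5][4] = 4

4


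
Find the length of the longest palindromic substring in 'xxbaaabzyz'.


Scanning 'xxbaaabzyz' for palindromic substrings.
Substring at positions 2-6: 'baaab'.
Check: reverse('baaab') = 'baaab' -> palindrome confirmed.
Neighbouring characters ('x' / 'z') break symmetry, so it cannot extend further.
No longer palindromic substring exists; longest length = 5

5


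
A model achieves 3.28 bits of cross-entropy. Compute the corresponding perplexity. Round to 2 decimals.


Perplexity formula: PP = 2^H
H = 3.28
PP = 2^3.28
Decompose: 2^3.28 = 2^3 * 2^0.28
2^3 = 8, 2^0.28 ~ 1.2141949
PP ~ 8 * 1.2141949 = 9.7135592
Rounded to 2 decimals: 9.71

9.71


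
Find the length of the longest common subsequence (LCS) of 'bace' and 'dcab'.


DP table for LCS of 'bace' and 'dcab':
       d  c  a  b
    0  0  0  0  0
  b 0  0  0  0  1
  a 0  0  0  1  1
  c 0  0  1  1  1
  e 0  0  1  1  1
LCS: 'b'
LCS length = 1

1


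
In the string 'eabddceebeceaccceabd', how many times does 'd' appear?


Scanning 'eabddceebeceaccceabd' for 'd':
  Position 3: 'd' -> MATCH (count: 1)
  Position 4: 'd' -> MATCH (count: 2)
  Position 19: 'd' -> MATCH (count: 3)
Total occurrences of 'd': 3

3


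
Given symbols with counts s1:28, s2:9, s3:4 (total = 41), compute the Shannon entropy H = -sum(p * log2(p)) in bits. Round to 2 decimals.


Computing entropy H = -sum(p_i * log2(p_i)):
  s1: p = 28/41 = 0.6829, -p*log2(p) = 0.3757
  s2: p = 9/41 = 0.2195, -p*log2(p) = 0.4802
  s3: p = 4/41 = 0.0976, -p*log2(p) = 0.3276
H = sum of terms = 1.1835
Rounded to 2 decimals: 1.18

1.18


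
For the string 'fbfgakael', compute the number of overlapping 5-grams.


String 'fbfgakael' has length L = 9.
Number of overlapping n-grams = L - n + 1
Substituting: 9 - 5 + 1 = 5

5


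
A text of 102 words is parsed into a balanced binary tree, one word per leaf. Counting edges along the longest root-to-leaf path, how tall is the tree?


In a balanced binary tree with n leaves the deepest leaf is ceil(log2(n)) edges below the root.
log2(102) = 6.6724
ceil(6.6724) = 7
height (edges) = 7

7


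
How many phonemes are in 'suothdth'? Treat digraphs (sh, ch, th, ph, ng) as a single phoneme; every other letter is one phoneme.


Parsing 'suothdth' greedily, digraphs first:
  's' -> consonant phoneme (phonemes so far: 1)
  'u' -> vowel phoneme (phonemes so far: 2)
  'o' -> vowel phoneme (phonemes so far: 3)
  'th' -> digraph (1 consonant phoneme) (phonemes so far: 4)
  'd' -> consonant phoneme (phonemes so far: 5)
  'th' -> digraph (1 consonant phoneme) (phonemes so far: 6)
Total phonemes: 6

6


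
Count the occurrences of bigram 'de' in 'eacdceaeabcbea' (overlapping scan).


Scanning 'eacdceaeabcbea' for bigram 'de':
  Position 0: 'ea' -> no
  Position 1: 'ac' -> no
  Position 2: 'cd' -> no
  Position 3: 'dc' -> no
  Position 4: 'ce' -> no
  Position 5: 'ea' -> no
  Position 6: 'ae' -> no
  Position 7: 'ea' -> no
  Position 8: 'ab' -> no
  Position 9: 'bc' -> no
  Position 10: 'cb' -> no
  Position 11: 'be' -> no
  Position 12: 'ea' -> no
Total matches: 0

0


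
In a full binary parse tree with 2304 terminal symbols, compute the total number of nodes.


Leaf nodes (terminals): 2304
Internal nodes = n - 1 = 2304 - 1 = 2303
Total = leaves + internal = 2304 + 2303 = 4607

4607


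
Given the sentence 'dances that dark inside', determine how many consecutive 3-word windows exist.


Word trigrams from [4] words:
  Trigram 1: (dances that dark)
  Trigram 2: (that dark inside)
Total word trigrams: 4 - 2 = 2

2


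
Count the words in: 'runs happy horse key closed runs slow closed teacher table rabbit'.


Counting words by splitting on spaces:
  Word 1: 'runs'
  Word 2: 'happy'
  Word 3: 'horse'
  Word 4: 'key'
  Word 5: 'closed'
  Word 6: 'runs'
  Word 7: 'slow'
  Word 8: 'closed'
  Word 9: 'teacher'
  Word 10: 'table'
  Word 11: 'rabbit'
Total words: 11

11


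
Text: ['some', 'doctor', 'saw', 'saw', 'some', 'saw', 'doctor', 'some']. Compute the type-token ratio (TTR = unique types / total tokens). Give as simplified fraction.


Tokens: 8
Unique types: ('doctor', 'saw', 'some') = 3
TTR = 3/8
Already in lowest terms.

3/8


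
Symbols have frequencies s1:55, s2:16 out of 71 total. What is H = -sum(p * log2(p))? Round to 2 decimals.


Computing entropy H = -sum(p_i * log2(p_i)):
  s1: p = 55/71 = 0.7746, -p*log2(p) = 0.2854
  s2: p = 16/71 = 0.2254, -p*log2(p) = 0.4845
H = sum of terms = 0.7699
Rounded to 2 decimals: 0.77

0.77


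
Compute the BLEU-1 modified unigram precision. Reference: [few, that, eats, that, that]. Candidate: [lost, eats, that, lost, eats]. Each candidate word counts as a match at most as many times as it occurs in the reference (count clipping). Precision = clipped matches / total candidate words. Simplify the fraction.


Reference word counts: {'eats': 1, 'few': 1, 'that': 3}
Checking each candidate word (with clipping):
  'lost' -> not in reference -> no match (matches: 0)
  'eats' -> in reference (ref count 1, used 1/1) -> match (matches: 1)
  'that' -> in reference (ref count 3, used 1/3) -> match (matches: 2)
  'lost' -> not in reference -> no match (matches: 2)
  'eats' -> ref count 1 already used up (1/1) -> clipped, no match (matches: 2)
Clipped matches: 2, Candidate length: 5
Precision = 2/5

2/5


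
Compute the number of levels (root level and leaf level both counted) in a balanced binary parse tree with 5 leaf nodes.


In a balanced binary tree with n leaves the deepest leaf is ceil(log2(n)) edges below the root,
so counting node levels inclusive of root and leaves gives ceil(log2(n)) + 1 levels.
log2(5) = 2.3219
ceil(2.3219) = 3
levels = 3 + 1 = 4

4


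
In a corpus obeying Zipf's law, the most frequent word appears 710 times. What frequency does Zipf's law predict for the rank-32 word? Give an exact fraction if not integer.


Zipf's law: freq(rank) = f1 / rank
f1 = 710, rank = 32
freq = 710 / 32
GCD(710, 32) = 2
Simplified: 355/16

355/16


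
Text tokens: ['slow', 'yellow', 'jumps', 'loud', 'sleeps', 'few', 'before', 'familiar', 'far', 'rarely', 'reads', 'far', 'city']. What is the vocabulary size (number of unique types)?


Listing all tokens and tracking unique types:
  Token 1: 'slow' -> NEW (unique so far: 1)
  Token 2: 'yellow' -> NEW (unique so far: 2)
  Token 3: 'jumps' -> NEW (unique so far: 3)
  Token 4: 'loud' -> NEW (unique so far: 4)
  Token 5: 'sleeps' -> NEW (unique so far: 5)
  Token 6: 'few' -> NEW (unique so far: 6)
  Token 7: 'before' -> NEW (unique so far: 7)
  Token 8: 'familiar' -> NEW (unique so far: 8)
  Token 9: 'far' -> NEW (unique so far: 9)
  Token 10: 'rarely' -> NEW (unique so far: 10)
  Token 11: 'reads' -> NEW (unique so far: 11)
  Token 12: 'far' -> duplicate (unique so far: 11)
  Token 13: 'city' -> NEW (unique so far: 12)
Unique types: ('before', 'city', 'familiar', 'far', 'few', 'jumps', 'loud', 'rarely', 'reads', 'sleeps', 'slow', 'yellow')
Vocabulary size: 12

12


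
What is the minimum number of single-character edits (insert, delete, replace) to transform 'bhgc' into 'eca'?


Building DP table for s1='bhgc' (len 4) and s2='eca' (len 3):
       e  c  a
    0  1  2  3
  b 1  1  2  3
  h 2  2  2  3
  g 3  3  3  3
  c 4  4  3  4
Edit distance = dp[4][3] = 4

4


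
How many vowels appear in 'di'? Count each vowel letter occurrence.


Scanning each character of 'di':
  Position 1: 'd' -> consonant (running count: 0)
  Position 2: 'i' -> vowel (running count: 1)
Total vowels: 1

1


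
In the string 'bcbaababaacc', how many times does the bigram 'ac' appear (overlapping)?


Scanning 'bcbaababaacc' for bigram 'ac':
  Position 0: 'bc' -> no
  Position 1: 'cb' -> no
  Position 2: 'ba' -> no
  Position 3: 'aa' -> no
  Position 4: 'ab' -> no
  Position 5: 'ba' -> no
  Position 6: 'ab' -> no
  Position 7: 'ba' -> no
  Position 8: 'aa' -> no
  Position 9: 'ac' -> MATCH
  Position 10: 'cc' -> no
Total matches: 1

1


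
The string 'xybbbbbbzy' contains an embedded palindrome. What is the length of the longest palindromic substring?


Scanning 'xybbbbbbzy' for palindromic substrings.
Substring at positions 2-7: 'bbbbbb'.
Check: reverse('bbbbbb') = 'bbbbbb' -> palindrome confirmed.
Neighbouring characters ('y' / 'z') break symmetry, so it cannot extend further.
No longer palindromic substring exists; longest length = 6

6


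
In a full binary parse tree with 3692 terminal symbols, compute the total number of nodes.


Leaf nodes (terminals): 3692
Internal nodes = n - 1 = 3692 - 1 = 3691
Total = leaves + internal = 3692 + 3691 = 7383

7383


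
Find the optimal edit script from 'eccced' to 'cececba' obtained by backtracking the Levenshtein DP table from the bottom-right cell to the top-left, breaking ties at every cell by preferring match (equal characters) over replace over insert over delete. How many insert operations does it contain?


Edit distance = 4. Backtracking from cell (6, 7) with preference match > replace > insert > delete,
then listing the resulting alignment 'eccced' -> 'cececba' left to right:
  Step 1: insert 'c' [insertion #1]
  Step 2: keep 'e'
  Step 3: keep 'c'
  Step 4: replace c->e
  Step 5: keep 'c'
  Step 6: replace e->b
  Step 7: replace d->a
Total insertions: 1

1


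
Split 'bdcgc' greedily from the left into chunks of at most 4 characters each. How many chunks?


'bdcgc' has 5 characters.
Chunking with max size 4:
  Chunk 1: 'bdcg' (positions 0-3)
  Chunk 2: 'c' (positions 4-4)
Total chunks: ceil(5 / 4) = 2

2


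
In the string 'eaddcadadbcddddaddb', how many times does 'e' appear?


Scanning 'eaddcadadbcddddaddb' for 'e':
  Position 0: 'e' -> MATCH (count: 1)
Total occurrences of 'e': 1

1


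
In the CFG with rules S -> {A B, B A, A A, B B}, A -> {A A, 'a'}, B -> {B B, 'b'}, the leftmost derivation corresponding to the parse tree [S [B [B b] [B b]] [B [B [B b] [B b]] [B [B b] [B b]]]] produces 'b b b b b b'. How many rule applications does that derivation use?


Every bracketed nonterminal node [X ...] in the tree is produced by exactly one rule application.
Reading the tree off as a leftmost derivation:
  Step 1: S  =>  B B   (applied S -> B B)
  Step 2: B B  =>  B B B   (applied B -> B B)
  Step 3: B B B  =>  b B B   (applied B -> b)
  Step 4: b B B  =>  b b B   (applied B -> b)
  Step 5: b b B  =>  b b B B   (applied B -> B B)
  Step 6: b b B B  =>  b b B B B   (applied B -> B B)
  Step 7: b b B B B  =>  b b b B B   (applied B -> b)
  Step 8: b b b B B  =>  b b b b B   (applied B -> b)
  Step 9: b b b b B  =>  b b b b B B   (applied B -> B B)
  Step 10: b b b b B B  =>  b b b b b B   (applied B -> b)
  Step 11: b b b b b B  =>  b b b b b b   (applied B -> b)
Final yield: b b b b b b
Total rewrite steps: 11

11


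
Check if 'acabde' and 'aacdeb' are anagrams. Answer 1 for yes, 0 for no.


Sort characters of 'acabde': 'aabcde'
Sort characters of 'aacdeb': 'aabcde'
Sorted forms match -> they ARE anagrams
Result: 1

1


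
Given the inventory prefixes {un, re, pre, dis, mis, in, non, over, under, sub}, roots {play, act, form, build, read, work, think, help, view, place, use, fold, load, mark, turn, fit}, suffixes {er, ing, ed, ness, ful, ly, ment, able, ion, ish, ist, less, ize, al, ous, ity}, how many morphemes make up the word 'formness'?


Segmenting 'formness' against the inventory:
  'form' -> root (morpheme 1)
  'ness' -> suffix (morpheme 2)
Total morphemes: 2

2


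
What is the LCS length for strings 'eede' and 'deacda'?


DP table for LCS of 'eede' and 'deacda':
       d  e  a  c  d  a
    0  0  0  0  0  0  0
  e 0  0  1  1  1  1  1
  e 0  0  1  1  1  1  1
  d 0  1  1  1  1  2  2
  e 0  1  2  2  2  2  2
LCS: 'ed'
LCS length = 2

2


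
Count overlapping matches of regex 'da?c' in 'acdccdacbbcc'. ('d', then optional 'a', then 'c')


Pattern: da?c means 'd', then optional 'a', then 'c'.
Scanning 'acdccdacbbcc' position-by-position:
  Pos 0: window 'acd' -> no
  Pos 1: window 'cdc' -> no
  Pos 2: window 'dcc' -> MATCH
  Pos 3: window 'ccd' -> no
  Pos 4: window 'cda' -> no
  Pos 5: window 'dac' -> MATCH
  Pos 6: window 'acb' -> no
  Pos 7: window 'cbb' -> no
  Pos 8: window 'bbc' -> no
  Pos 9: window 'bcc' -> no
  Pos 10: window 'cc' -> no
  Pos 11: window 'c' -> no
Total matches: 2

2


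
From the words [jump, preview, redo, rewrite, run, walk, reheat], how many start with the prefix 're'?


Checking each word for prefix 're':
  'jump' -> no (count: 0)
  'preview' -> no (count: 0)
  'redo' -> YES, starts with 're' (count: 1)
  'rewrite' -> YES, starts with 're' (count: 2)
  'run' -> no (count: 2)
  'walk' -> no (count: 2)
  'reheat' -> YES, starts with 're' (count: 3)
Total with prefix 're': 3

3


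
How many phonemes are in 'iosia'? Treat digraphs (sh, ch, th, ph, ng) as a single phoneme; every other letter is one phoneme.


Parsing 'iosia' greedily, digraphs first:
  'i' -> vowel phoneme (phonemes so far: 1)
  'o' -> vowel phoneme (phonemes so far: 2)
  's' -> consonant phoneme (phonemes so far: 3)
  'i' -> vowel phoneme (phonemes so far: 4)
  'a' -> vowel phoneme (phonemes so far: 5)
Total phonemes: 5

5


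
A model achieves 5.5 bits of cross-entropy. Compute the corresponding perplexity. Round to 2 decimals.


Perplexity formula: PP = 2^H
H = 5.5
PP = 2^5.5
Decompose: 2^5.5 = 2^5 * 2^0.5 = 2^5 * sqrt(2)
2^5 = 32, sqrt(2) ~ 1.4142136
PP ~ 32 * 1.4142136 = 45.2548352
Rounded to 2 decimals: 45.25

45.25


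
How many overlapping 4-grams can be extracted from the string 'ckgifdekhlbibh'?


String 'ckgifdekhlbibh' has length L = 14.
Number of overlapping n-grams = L - n + 1
Substituting: 14 - 4 + 1 = 11

11


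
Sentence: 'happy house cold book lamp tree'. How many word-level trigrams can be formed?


Word trigrams from [6] words:
  Trigram 1: (happy house cold)
  Trigram 2: (house cold book)
  Trigram 3: (cold book lamp)
  Trigram 4: (book lamp tree)
Total word trigrams: 6 - 2 = 4

4


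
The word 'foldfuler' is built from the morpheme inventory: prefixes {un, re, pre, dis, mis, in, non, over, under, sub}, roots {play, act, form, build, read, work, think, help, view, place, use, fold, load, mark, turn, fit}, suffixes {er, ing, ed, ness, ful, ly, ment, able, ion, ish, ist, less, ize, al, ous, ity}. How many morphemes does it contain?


Segmenting 'foldfuler' against the inventory:
  'fold' -> root (morpheme 1)
  'ful' -> suffix (morpheme 2)
  'er' -> suffix (morpheme 3)
Total morphemes: 3

3


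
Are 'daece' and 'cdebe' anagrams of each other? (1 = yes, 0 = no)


Sort characters of 'daece': 'acdee'
Sort characters of 'cdebe': 'bcdee'
Sorted forms differ -> they are NOT anagrams
Result: 0

0


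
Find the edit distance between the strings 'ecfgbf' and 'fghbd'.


Building DP table for s1='ecfgbf' (len 6) and s2='fghbd' (len 5):
       f  g  h  b  d
    0  1  2  3  4  5
  e 1  1  2  3  4  5
  c 2  2  2  3  4  5
  f 3  2  3  3  4  5
  g 4  3  2  3  4  5
  b 5  4  3  3  3  4
  f 6  5  4  4  4  4
Edit distance = dp[6][5] = 4

4


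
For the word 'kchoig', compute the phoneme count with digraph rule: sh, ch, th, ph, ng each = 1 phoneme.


Parsing 'kchoig' greedily, digraphs first:
  'k' -> consonant phoneme (phonemes so far: 1)
  'ch' -> digraph (1 consonant phoneme) (phonemes so far: 2)
  'o' -> vowel phoneme (phonemes so far: 3)
  'i' -> vowel phoneme (phonemes so far: 4)
  'g' -> consonant phoneme (phonemes so far: 5)
Total phonemes: 5

5


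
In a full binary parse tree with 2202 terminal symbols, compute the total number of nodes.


Leaf nodes (terminals): 2202
Internal nodes = n - 1 = 2202 - 1 = 2201
Total = leaves + internal = 2202 + 2201 = 4403

4403


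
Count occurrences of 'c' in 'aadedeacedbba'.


Scanning 'aadedeacedbba' for 'c':
  Position 7: 'c' -> MATCH (count: 1)
Total occurrences of 'c': 1

1


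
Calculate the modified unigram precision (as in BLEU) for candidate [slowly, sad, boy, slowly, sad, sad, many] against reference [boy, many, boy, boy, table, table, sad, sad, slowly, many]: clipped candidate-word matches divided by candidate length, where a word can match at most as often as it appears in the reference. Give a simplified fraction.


Reference word counts: {'boy': 3, 'many': 2, 'sad': 2, 'slowly': 1, 'table': 2}
Checking each candidate word (with clipping):
  'slowly' -> in reference (ref count 1, used 1/1) -> match (matches: 1)
  'sad' -> in reference (ref count 2, used 1/2) -> match (matches: 2)
  'boy' -> in reference (ref count 3, used 1/3) -> match (matches: 3)
  'slowly' -> ref count 1 already used up (1/1) -> clipped, no match (matches: 3)
  'sad' -> in reference (ref count 2, used 2/2) -> match (matches: 4)
  'sad' -> ref count 2 already used up (2/2) -> clipped, no match (matches: 4)
  'many' -> in reference (ref count 2, used 1/2) -> match (matches: 5)
Clipped matches: 5, Candidate length: 7
Precision = 5/7

5/7


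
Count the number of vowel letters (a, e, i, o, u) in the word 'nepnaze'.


Scanning each character of 'nepnaze':
  Position 1: 'n' -> consonant (running count: 0)
  Position 2: 'e' -> vowel (running count: 1)
  Position 3: 'p' -> consonant (running count: 1)
  Position 4: 'n' -> consonant (running count: 1)
  Position 5: 'a' -> vowel (running count: 2)
  Position 6: 'z' -> consonant (running count: 2)
  Position 7: 'e' -> vowel (running count: 3)
Total vowels: 3

3


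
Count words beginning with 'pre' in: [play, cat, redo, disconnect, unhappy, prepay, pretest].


Checking each word for prefix 'pre':
  'play' -> no (count: 0)
  'cat' -> no (count: 0)
  'redo' -> no (count: 0)
  'disconnect' -> no (count: 0)
  'unhappy' -> no (count: 0)
  'prepay' -> YES, starts with 'pre' (count: 1)
  'pretest' -> YES, starts with 'pre' (count: 2)
Total with prefix 'pre': 2

2


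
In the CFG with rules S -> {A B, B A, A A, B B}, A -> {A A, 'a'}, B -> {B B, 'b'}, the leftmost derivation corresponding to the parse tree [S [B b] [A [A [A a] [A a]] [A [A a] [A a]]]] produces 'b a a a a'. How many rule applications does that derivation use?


Every bracketed nonterminal node [X ...] in the tree is produced by exactly one rule application.
Reading the tree off as a leftmost derivation:
  Step 1: S  =>  B A   (applied S -> B A)
  Step 2: B A  =>  b A   (applied B -> b)
  Step 3: b A  =>  b A A   (applied A -> A A)
  Step 4: b A A  =>  b A A A   (applied A -> A A)
  Step 5: b A A A  =>  b a A A   (applied A -> a)
  Step 6: b a A A  =>  b a a A   (applied A -> a)
  Step 7: b a a A  =>  b a a A A   (applied A -> A A)
  Step 8: b a a A A  =>  b a a a A   (applied A -> a)
  Step 9: b a a a A  =>  b a a a a   (applied A -> a)
Final yield: b a a a a
Total rewrite steps: 9

9


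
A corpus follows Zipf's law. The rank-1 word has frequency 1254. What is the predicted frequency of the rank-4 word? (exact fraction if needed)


Zipf's law: freq(rank) = f1 / rank
f1 = 1254, rank = 4
freq = 1254 / 4
GCD(1254, 4) = 2
Simplified: 627/2

627/2


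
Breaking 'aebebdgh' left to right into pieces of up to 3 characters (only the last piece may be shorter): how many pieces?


'aebebdgh' has 8 characters.
Chunking with max size 3:
  Chunk 1: 'aeb' (positions 0-2)
  Chunk 2: 'ebd' (positions 3-5)
  Chunk 3: 'gh' (positions 6-7)
Total chunks: ceil(8 / 3) = 3

3


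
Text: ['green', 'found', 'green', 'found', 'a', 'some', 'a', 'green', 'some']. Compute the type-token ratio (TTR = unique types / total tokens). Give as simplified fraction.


Tokens: 9
Unique types: ('a', 'found', 'green', 'some') = 4
TTR = 4/9
Already in lowest terms.

4/9


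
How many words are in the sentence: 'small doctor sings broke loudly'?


Counting words by splitting on spaces:
  Word 1: 'small'
  Word 2: 'doctor'
  Word 3: 'sings'
  Word 4: 'broke'
  Word 5: 'loudly'
Total words: 5

5


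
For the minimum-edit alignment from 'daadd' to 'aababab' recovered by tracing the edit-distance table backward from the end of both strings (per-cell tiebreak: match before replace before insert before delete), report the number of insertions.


Edit distance = 5. Backtracking from cell (5, 7) with preference match > replace > insert > delete,
then listing the resulting alignment 'daadd' -> 'aababab' left to right:
  Step 1: replace d->a
  Step 2: keep 'a'
  Step 3: insert 'b' [insertion #1]
  Step 4: keep 'a'
  Step 5: insert 'b' [insertion #2]
  Step 6: replace d->a
  Step 7: replace d->b
Total insertions: 2

2


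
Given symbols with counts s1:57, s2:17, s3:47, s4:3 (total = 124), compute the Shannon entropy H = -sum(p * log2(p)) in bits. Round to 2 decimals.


Computing entropy H = -sum(p_i * log2(p_i)):
  s1: p = 57/124 = 0.4597, -p*log2(p) = 0.5154
  s2: p = 17/124 = 0.1371, -p*log2(p) = 0.3930
  s3: p = 47/124 = 0.3790, -p*log2(p) = 0.5305
  s4: p = 3/124 = 0.0242, -p*log2(p) = 0.1299
H = sum of terms = 1.5688
Rounded to 2 decimals: 1.57

1.57


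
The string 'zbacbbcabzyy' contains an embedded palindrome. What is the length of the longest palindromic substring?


Scanning 'zbacbbcabzyy' for palindromic substrings.
Substring at positions 0-9: 'zbacbbcabz'.
Check: reverse('zbacbbcabz') = 'zbacbbcabz' -> palindrome confirmed.
Neighbouring characters ('-' / 'y') break symmetry, so it cannot extend further.
No longer palindromic substring exists; longest length = 10

10


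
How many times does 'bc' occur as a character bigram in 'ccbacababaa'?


Scanning 'ccbacababaa' for bigram 'bc':
  Position 0: 'cc' -> no
  Position 1: 'cb' -> no
  Position 2: 'ba' -> no
  Position 3: 'ac' -> no
  Position 4: 'ca' -> no
  Position 5: 'ab' -> no
  Position 6: 'ba' -> no
  Position 7: 'ab' -> no
  Position 8: 'ba' -> no
  Position 9: 'aa' -> no
Total matches: 0

0


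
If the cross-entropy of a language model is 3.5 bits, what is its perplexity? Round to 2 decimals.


Perplexity formula: PP = 2^H
H = 3.5
PP = 2^3.5
Decompose: 2^3.5 = 2^3 * 2^0.5 = 2^3 * sqrt(2)
2^3 = 8, sqrt(2) ~ 1.4142136
PP ~ 8 * 1.4142136 = 11.3137088
Rounded to 2 decimals: 11.31

11.31


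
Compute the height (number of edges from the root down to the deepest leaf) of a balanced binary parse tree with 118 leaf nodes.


In a balanced binary tree with n leaves the deepest leaf is ceil(log2(n)) edges below the root.
log2(118) = 6.8826
ceil(6.8826) = 7
height (edges) = 7

7


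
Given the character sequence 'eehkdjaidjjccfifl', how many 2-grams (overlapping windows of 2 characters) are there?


String 'eehkdjaidjjccfifl' has length L = 17.
Number of overlapping n-grams = L - n + 1
Substituting: 17 - 2 + 1 = 16

16


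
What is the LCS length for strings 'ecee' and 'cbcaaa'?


DP table for LCS of 'ecee' and 'cbcaaa':
       c  b  c  a  a  a
    0  0  0  0  0  0  0
  e 0  0  0  0  0  0  0
  c 0  1  1  1  1  1  1
  e 0  1  1  1  1  1  1
  e 0  1  1  1  1  1  1
LCS: 'c'
LCS length = 1

1


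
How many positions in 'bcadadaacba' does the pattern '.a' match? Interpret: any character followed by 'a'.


Pattern: .a means any character followed by 'a'.
Scanning 'bcadadaacba' position-by-position:
  Pos 0: window 'bc' -> no
  Pos 1: window 'ca' -> MATCH
  Pos 2: window 'ad' -> no
  Pos 3: window 'da' -> MATCH
  Pos 4: window 'ad' -> no
  Pos 5: window 'da' -> MATCH
  Pos 6: window 'aa' -> MATCH
  Pos 7: window 'ac' -> no
  Pos 8: window 'cb' -> no
  Pos 9: window 'ba' -> MATCH
  Pos 10: window 'a' -> no
Total matches: 5

5


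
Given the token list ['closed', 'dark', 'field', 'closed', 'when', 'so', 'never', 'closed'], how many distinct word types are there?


Listing all tokens and tracking unique types:
  Token 1: 'closed' -> NEW (unique so far: 1)
  Token 2: 'dark' -> NEW (unique so far: 2)
  Token 3: 'field' -> NEW (unique so far: 3)
  Token 4: 'closed' -> duplicate (unique so far: 3)
  Token 5: 'when' -> NEW (unique so far: 4)
  Token 6: 'so' -> NEW (unique so far: 5)
  Token 7: 'never' -> NEW (unique so far: 6)
  Token 8: 'closed' -> duplicate (unique so far: 6)
Unique types: ('closed', 'dark', 'field', 'never', 'so', 'when')
Vocabulary size: 6

6


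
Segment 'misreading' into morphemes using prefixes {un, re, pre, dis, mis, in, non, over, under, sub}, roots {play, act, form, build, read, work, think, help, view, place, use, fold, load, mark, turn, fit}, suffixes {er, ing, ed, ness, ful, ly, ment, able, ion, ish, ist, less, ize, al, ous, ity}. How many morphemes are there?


Segmenting 'misreading' against the inventory:
  'mis' -> prefix (morpheme 1)
  'read' -> root (morpheme 2)
  'ing' -> suffix (morpheme 3)
Total morphemes: 3

3


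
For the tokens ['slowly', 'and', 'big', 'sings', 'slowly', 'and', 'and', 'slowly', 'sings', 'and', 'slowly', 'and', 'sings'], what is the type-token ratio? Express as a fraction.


Tokens: 13
Unique types: ('and', 'big', 'sings', 'slowly') = 4
TTR = 4/13
Already in lowest terms.

4/13


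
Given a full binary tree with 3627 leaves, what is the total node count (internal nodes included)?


Leaf nodes (terminals): 3627
Internal nodes = n - 1 = 3627 - 1 = 3626
Total = leaves + internal = 3627 + 3626 = 7253

7253


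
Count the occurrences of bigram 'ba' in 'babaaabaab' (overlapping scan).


Scanning 'babaaabaab' for bigram 'ba':
  Position 0: 'ba' -> MATCH
  Position 1: 'ab' -> no
  Position 2: 'ba' -> MATCH
  Position 3: 'aa' -> no
  Position 4: 'aa' -> no
  Position 5: 'ab' -> no
  Position 6: 'ba' -> MATCH
  Position 7: 'aa' -> no
  Position 8: 'ab' -> no
Total matches: 3

3


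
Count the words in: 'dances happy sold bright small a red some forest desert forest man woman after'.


Counting words by splitting on spaces:
  Word 1: 'dances'
  Word 2: 'happy'
  Word 3: 'sold'
  Word 4: 'bright'
  Word 5: 'small'
  Word 6: 'a'
  Word 7: 'red'
  Word 8: 'some'
  Word 9: 'forest'
  Word 10: 'desert'
  Word 11: 'forest'
  Word 12: 'man'
  Word 13: 'woman'
  Word 14: 'after'
Total words: 14

14


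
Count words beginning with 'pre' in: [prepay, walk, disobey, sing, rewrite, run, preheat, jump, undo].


Checking each word for prefix 'pre':
  'prepay' -> YES, starts with 'pre' (count: 1)
  'walk' -> no (count: 1)
  'disobey' -> no (count: 1)
  'sing' -> no (count: 1)
  'rewrite' -> no (count: 1)
  'run' -> no (count: 1)
  'preheat' -> YES, starts with 'pre' (count: 2)
  'jump' -> no (count: 2)
  'undo' -> no (count: 2)
Total with prefix 'pre': 2

2


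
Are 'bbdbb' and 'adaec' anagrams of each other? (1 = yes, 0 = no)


Sort characters of 'bbdbb': 'bbbbd'
Sort characters of 'adaec': 'aacde'
Sorted forms differ -> they are NOT anagrams
Result: 0

0


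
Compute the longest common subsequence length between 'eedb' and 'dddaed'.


DP table for LCS of 'eedb' and 'dddaed':
       d  d  d  a  e  d
    0  0  0  0  0  0  0
  e 0  0  0  0  0  1  1
  e 0  0  0  0  0  1  1
  d 0  1  1  1  1  1  2
  b 0  1  1  1  1  1  2
LCS: 'ed'
LCS length = 2

2


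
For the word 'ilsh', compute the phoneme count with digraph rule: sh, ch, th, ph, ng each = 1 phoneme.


Parsing 'ilsh' greedily, digraphs first:
  'i' -> vowel phoneme (phonemes so far: 1)
  'l' -> consonant phoneme (phonemes so far: 2)
  'sh' -> digraph (1 consonant phoneme) (phonemes so far: 3)
Total phonemes: 3

3


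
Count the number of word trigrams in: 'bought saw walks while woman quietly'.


Word trigrams from [6] words:
  Trigram 1: (bought saw walks)
  Trigram 2: (saw walks while)
  Trigram 3: (walks while woman)
  Trigram 4: (while woman quietly)
Total word trigrams: 6 - 2 = 4

4


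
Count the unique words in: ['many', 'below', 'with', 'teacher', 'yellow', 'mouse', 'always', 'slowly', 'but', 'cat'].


Listing all tokens and tracking unique types:
  Token 1: 'many' -> NEW (unique so far: 1)
  Token 2: 'below' -> NEW (unique so far: 2)
  Token 3: 'with' -> NEW (unique so far: 3)
  Token 4: 'teacher' -> NEW (unique so far: 4)
  Token 5: 'yellow' -> NEW (unique so far: 5)
  Token 6: 'mouse' -> NEW (unique so far: 6)
  Token 7: 'always' -> NEW (unique so far: 7)
  Token 8: 'slowly' -> NEW (unique so far: 8)
  Token 9: 'but' -> NEW (unique so far: 9)
  Token 10: 'cat' -> NEW (unique so far: 10)
Unique types: ('always', 'below', 'but', 'cat', 'many', 'mouse', 'slowly', 'teacher', 'with', 'yellow')
Vocabulary size: 10

10


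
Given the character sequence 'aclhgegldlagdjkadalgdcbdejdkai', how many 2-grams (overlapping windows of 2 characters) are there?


String 'aclhgegldlagdjkadalgdcbdejdkai' has length L = 30.
Number of overlapping n-grams = L - n + 1
Substituting: 30 - 2 + 1 = 29

29


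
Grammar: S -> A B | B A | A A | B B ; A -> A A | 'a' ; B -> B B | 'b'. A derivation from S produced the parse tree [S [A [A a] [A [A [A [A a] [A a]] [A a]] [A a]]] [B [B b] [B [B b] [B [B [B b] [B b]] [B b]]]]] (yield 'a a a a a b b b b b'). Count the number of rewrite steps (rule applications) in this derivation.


Every bracketed nonterminal node [X ...] in the tree is produced by exactly one rule application.
Reading the tree off as a leftmost derivation:
  Step 1: S  =>  A B   (applied S -> A B)
  Step 2: A B  =>  A A B   (applied A -> A A)
  Step 3: A A B  =>  a A B   (applied A -> a)
  Step 4: a A B  =>  a A A B   (applied A -> A A)
  Step 5: a A A B  =>  a A A A B   (applied A -> A A)
  Step 6: a A A A B  =>  a A A A A B   (applied A -> A A)
  Step 7: a A A A A B  =>  a a A A A B   (applied A -> a)
  Step 8: a a A A A B  =>  a a a A A B   (applied A -> a)
  Step 9: a a a A A B  =>  a a a a A B   (applied A -> a)
  Step 10: a a a a A B  =>  a a a a a B   (applied A -> a)
  Step 11: a a a a a B  =>  a a a a a B B   (applied B -> B B)
  Step 12: a a a a a B B  =>  a a a a a b B   (applied B -> b)
  Step 13: a a a a a b B  =>  a a a a a b B B   (applied B -> B B)
  Step 14: a a a a a b B B  =>  a a a a a b b B   (applied B -> b)
  Step 15: a a a a a b b B  =>  a a a a a b b B B   (applied B -> B B)
  Step 16: a a a a a b b B B  =>  a a a a a b b B B B   (applied B -> B B)
  Step 17: a a a a a b b B B B  =>  a a a a a b b b B B   (applied B -> b)
  Step 18: a a a a a b b b B B  =>  a a a a a b b b b B   (applied B -> b)
  Step 19: a a a a a b b b b B  =>  a a a a a b b b b b   (applied B -> b)
Final yield: a a a a a b b b b b
Total rewrite steps: 19

19


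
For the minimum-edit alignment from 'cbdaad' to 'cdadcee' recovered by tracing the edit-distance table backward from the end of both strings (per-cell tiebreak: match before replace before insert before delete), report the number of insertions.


Edit distance = 5. Backtracking from cell (6, 7) with preference match > replace > insert > delete,
then listing the resulting alignment 'cbdaad' -> 'cdadcee' left to right:
  Step 1: keep 'c'
  Step 2: insert 'd' [insertion #1]
  Step 3: replace b->a
  Step 4: keep 'd'
  Step 5: replace a->c
  Step 6: replace a->e
  Step 7: replace d->e
Total insertions: 1

1


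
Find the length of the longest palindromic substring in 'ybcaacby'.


Scanning 'ybcaacby' for palindromic substrings.
Substring at positions 0-7: 'ybcaacby'.
Check: reverse('ybcaacby') = 'ybcaacby' -> palindrome confirmed.
No longer palindromic substring exists; longest length = 8

8


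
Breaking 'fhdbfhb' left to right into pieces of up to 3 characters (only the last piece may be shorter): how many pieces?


'fhdbfhb' has 7 characters.
Chunking with max size 3:
  Chunk 1: 'fhd' (positions 0-2)
  Chunk 2: 'bfh' (positions 3-5)
  Chunk 3: 'b' (positions 6-6)
Total chunks: ceil(7 / 3) = 3

3


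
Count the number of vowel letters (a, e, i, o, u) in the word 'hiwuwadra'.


Scanning each character of 'hiwuwadra':
  Position 1: 'h' -> consonant (running count: 0)
  Position 2: 'i' -> vowel (running count: 1)
  Position 3: 'w' -> consonant (running count: 1)
  Position 4: 'u' -> vowel (running count: 2)
  Position 5: 'w' -> consonant (running count: 2)
  Position 6: 'a' -> vowel (running count: 3)
  Position 7: 'd' -> consonant (running count: 3)
  Position 8: 'r' -> consonant (running count: 3)
  Position 9: 'a' -> vowel (running count: 4)
Total vowels: 4

4


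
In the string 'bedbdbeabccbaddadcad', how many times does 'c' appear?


Scanning 'bedbdbeabccbaddadcad' for 'c':
  Position 9: 'c' -> MATCH (count: 1)
  Position 10: 'c' -> MATCH (count: 2)
  Position 17: 'c' -> MATCH (count: 3)
Total occurrences of 'c': 3

3


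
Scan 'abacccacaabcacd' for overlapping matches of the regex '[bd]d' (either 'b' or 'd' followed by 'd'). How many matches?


Pattern: [bd]d means either 'b' or 'd' followed by 'd'.
Scanning 'abacccacaabcacd' position-by-position:
  Pos 0: window 'ab' -> no
  Pos 1: window 'ba' -> no
  Pos 2: window 'ac' -> no
  Pos 3: window 'cc' -> no
  Pos 4: window 'cc' -> no
  Pos 5: window 'ca' -> no
  Pos 6: window 'ac' -> no
  Pos 7: window 'ca' -> no
  Pos 8: window 'aa' -> no
  Pos 9: window 'ab' -> no
  Pos 10: window 'bc' -> no
  Pos 11: window 'ca' -> no
  Pos 12: window 'ac' -> no
  Pos 13: window 'cd' -> no
  Pos 14: window 'd' -> no
Total matches: 0

0


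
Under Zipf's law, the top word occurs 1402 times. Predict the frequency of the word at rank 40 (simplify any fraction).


Zipf's law: freq(rank) = f1 / rank
f1 = 1402, rank = 40
freq = 1402 / 40
GCD(1402, 40) = 2
Simplified: 701/20

701/20


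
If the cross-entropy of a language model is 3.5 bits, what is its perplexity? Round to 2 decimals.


Perplexity formula: PP = 2^H
H = 3.5
PP = 2^3.5
Decompose: 2^3.5 = 2^3 * 2^0.5 = 2^3 * sqrt(2)
2^3 = 8, sqrt(2) ~ 1.4142136
PP ~ 8 * 1.4142136 = 11.3137088
Rounded to 2 decimals: 11.31

11.31


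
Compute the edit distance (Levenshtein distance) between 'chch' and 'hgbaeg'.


Building DP table for s1='chch' (len 4) and s2='hgbaeg' (len 6):
       h  g  b  a  e  g
    0  1  2  3  4  5  6
  c 1  1  2  3  4  5  6
  h 2  1  2  3  4  5  6
  c 3  2  2  3  4  5  6
  h 4  3  3  3  4  5  6
Edit distance = dp[4][6] = 6

6


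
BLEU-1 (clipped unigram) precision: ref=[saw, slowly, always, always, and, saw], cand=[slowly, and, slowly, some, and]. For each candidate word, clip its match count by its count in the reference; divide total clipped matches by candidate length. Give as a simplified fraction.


Reference word counts: {'always': 2, 'and': 1, 'saw': 2, 'slowly': 1}
Checking each candidate word (with clipping):
  'slowly' -> in reference (ref count 1, used 1/1) -> match (matches: 1)
  'and' -> in reference (ref count 1, used 1/1) -> match (matches: 2)
  'slowly' -> ref count 1 already used up (1/1) -> clipped, no match (matches: 2)
  'some' -> not in reference -> no match (matches: 2)
  'and' -> ref count 1 already used up (1/1) -> clipped, no match (matches: 2)
Clipped matches: 2, Candidate length: 5
Precision = 2/5

2/5


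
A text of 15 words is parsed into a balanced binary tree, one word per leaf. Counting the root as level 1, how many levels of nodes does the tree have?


In a balanced binary tree with n leaves the deepest leaf is ceil(log2(n)) edges below the root,
so counting node levels inclusive of root and leaves gives ceil(log2(n)) + 1 levels.
log2(15) = 3.9069
ceil(3.9069) = 4
levels = 4 + 1 = 5

5


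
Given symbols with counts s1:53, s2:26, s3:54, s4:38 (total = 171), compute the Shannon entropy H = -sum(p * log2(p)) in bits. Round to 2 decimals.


Computing entropy H = -sum(p_i * log2(p_i)):
  s1: p = 53/171 = 0.3099, -p*log2(p) = 0.5238
  s2: p = 26/171 = 0.1520, -p*log2(p) = 0.4132
  s3: p = 54/171 = 0.3158, -p*log2(p) = 0.5251
  s4: p = 38/171 = 0.2222, -p*log2(p) = 0.4822
H = sum of terms = 1.9443
Rounded to 2 decimals: 1.94

1.94


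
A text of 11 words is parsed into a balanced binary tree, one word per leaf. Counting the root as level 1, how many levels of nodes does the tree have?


In a balanced binary tree with n leaves the deepest leaf is ceil(log2(n)) edges below the root,
so counting node levels inclusive of root and leaves gives ceil(log2(n)) + 1 levels.
log2(11) = 3.4594
ceil(3.4594) = 4
levels = 4 + 1 = 5

5


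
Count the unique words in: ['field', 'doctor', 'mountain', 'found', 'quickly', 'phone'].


Listing all tokens and tracking unique types:
  Token 1: 'field' -> NEW (unique so far: 1)
  Token 2: 'doctor' -> NEW (unique so far: 2)
  Token 3: 'mountain' -> NEW (unique so far: 3)
  Token 4: 'found' -> NEW (unique so far: 4)
  Token 5: 'quickly' -> NEW (unique so far: 5)
  Token 6: 'phone' -> NEW (unique so far: 6)
Unique types: ('doctor', 'field', 'found', 'mountain', 'phone', 'quickly')
Vocabulary size: 6

6


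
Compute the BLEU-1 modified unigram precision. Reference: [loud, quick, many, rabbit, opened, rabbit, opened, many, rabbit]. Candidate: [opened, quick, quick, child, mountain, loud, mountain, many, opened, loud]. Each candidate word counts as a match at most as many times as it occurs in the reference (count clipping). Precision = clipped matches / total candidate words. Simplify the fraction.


Reference word counts: {'loud': 1, 'many': 2, 'opened': 2, 'quick': 1, 'rabbit': 3}
Checking each candidate word (with clipping):
  'opened' -> in reference (ref count 2, used 1/2) -> match (matches: 1)
  'quick' -> in reference (ref count 1, used 1/1) -> match (matches: 2)
  'quick' -> ref count 1 already used up (1/1) -> clipped, no match (matches: 2)
  'child' -> not in reference -> no match (matches: 2)
  'mountain' -> not in reference -> no match (matches: 2)
  'loud' -> in reference (ref count 1, used 1/1) -> match (matches: 3)
  'mountain' -> not in reference -> no match (matches: 3)
  'many' -> in reference (ref count 2, used 1/2) -> match (matches: 4)
  'opened' -> in reference (ref count 2, used 2/2) -> match (matches: 5)
  'loud' -> ref count 1 already used up (1/1) -> clipped, no match (matches: 5)
Clipped matches: 5, Candidate length: 10
Precision = 5/10 = 1/2

1/2


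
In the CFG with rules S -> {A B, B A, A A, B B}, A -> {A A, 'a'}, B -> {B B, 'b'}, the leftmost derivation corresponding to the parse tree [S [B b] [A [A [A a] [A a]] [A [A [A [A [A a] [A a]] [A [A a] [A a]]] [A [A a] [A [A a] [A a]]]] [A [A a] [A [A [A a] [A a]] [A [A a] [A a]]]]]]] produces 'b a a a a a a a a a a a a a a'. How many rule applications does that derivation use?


Every bracketed nonterminal node [X ...] in the tree is produced by exactly one rule application.
Reading the tree off as a leftmost derivation:
  Step 1: S  =>  B A   (applied S -> B A)
  Step 2: B A  =>  b A   (applied B -> b)
  Step 3: b A  =>  b A A   (applied A -> A A)
  Step 4: b A A  =>  b A A A   (applied A -> A A)
  Step 5: b A A A  =>  b a A A   (applied A -> a)
  Step 6: b a A A  =>  b a a A   (applied A -> a)
  Step 7: b a a A  =>  b a a A A   (applied A -> A A)
  Step 8: b a a A A  =>  b a a A A A   (applied A -> A A)
  Step 9: b a a A A A  =>  b a a A A A A   (applied A -> A A)
  Step 10: b a a A A A A  =>  b a a A A A A A   (applied A -> A A)
  Step 11: b a a A A A A A  =>  b a a a A A A A   (applied A -> a)
  Step 12: b a a a A A A A  =>  b a a a a A A A   (applied A -> a)
  Step 13: b a a a a A A A  =>  b a a a a A A A A   (applied A -> A A)
  Step 14: b a a a a A A A A  =>  b a a a a a A A A   (applied A -> a)
  Step 15: b a a a a a A A A  =>  b a a a a a a A A   (applied A -> a)
  Step 16: b a a a a a a A A  =>  b a a a a a a A A A   (applied A -> A A)
  Step 17: b a a a a a a A A A  =>  b a a a a a a a A A   (applied A -> a)
  Step 18: b a a a a a a a A A  =>  b a a a a a a a A A A   (applied A -> A A)
  Step 19: b a a a a a a a A A A  =>  b a a a a a a a a A A   (applied A -> a)
  Step 20: b a a a a a a a a A A  =>  b a a a a a a a a a A   (applied A -> a)
  Step 21: b a a a a a a a a a A  =>  b a a a a a a a a a A A   (applied A -> A A)
  Step 22: b a a a a a a a a a A A  =>  b a a a a a a a a a a A   (applied A -> a)
  Step 23: b a a a a a a a a a a A  =>  b a a a a a a a a a a A A   (applied A -> A A)
  Step 24: b a a a a a a a a a a A A  =>  b a a a a a a a a a a A A A   (applied A -> A A)
  Step 25: b a a a a a a a a a a A A A  =>  b a a a a a a a a a a a A A   (applied A -> a)
  Step 26: b a a a a a a a a a a a A A  =>  b a a a a a a a a a a a a A   (applied A -> a)
  Step 27: b a a a a a a a a a a a a A  =>  b a a a a a a a a a a a a A A   (applied A -> A A)
  Step 28: b a a a a a a a a a a a a A A  =>  b a a a a a a a a a a a a a A   (applied A -> a)
  Step 29: b a a a a a a a a a a a a a A  =>  b a a a a a a a a a a a a a a   (applied A -> a)
Final yield: b a a a a a a a a a a a a a a
Total rewrite steps: 29

29
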